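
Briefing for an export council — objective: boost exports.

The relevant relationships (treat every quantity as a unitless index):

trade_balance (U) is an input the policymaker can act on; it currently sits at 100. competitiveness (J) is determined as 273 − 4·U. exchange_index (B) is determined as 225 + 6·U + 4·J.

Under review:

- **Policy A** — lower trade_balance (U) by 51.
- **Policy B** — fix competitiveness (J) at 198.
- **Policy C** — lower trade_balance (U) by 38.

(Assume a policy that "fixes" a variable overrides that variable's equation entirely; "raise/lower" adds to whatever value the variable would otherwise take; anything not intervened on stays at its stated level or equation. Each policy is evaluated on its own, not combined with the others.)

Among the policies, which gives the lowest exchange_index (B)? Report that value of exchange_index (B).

Policy A (U − 51):
  U = 100 − 51 = 49
  J = 273 − 4·49 = 77
  B = 225 + 6·49 + 4·77 = 827
Policy B (J := 198):
  U = 100
  J = 198
  B = 225 + 6·100 + 4·198 = 1617
Policy C (U − 38):
  U = 100 − 38 = 62
  J = 273 − 4·62 = 25
  B = 225 + 6·62 + 4·25 = 697
Comparing — Policy A: B=827, Policy B: B=1617, Policy C: B=697. Lowest is 697 (Policy C).

697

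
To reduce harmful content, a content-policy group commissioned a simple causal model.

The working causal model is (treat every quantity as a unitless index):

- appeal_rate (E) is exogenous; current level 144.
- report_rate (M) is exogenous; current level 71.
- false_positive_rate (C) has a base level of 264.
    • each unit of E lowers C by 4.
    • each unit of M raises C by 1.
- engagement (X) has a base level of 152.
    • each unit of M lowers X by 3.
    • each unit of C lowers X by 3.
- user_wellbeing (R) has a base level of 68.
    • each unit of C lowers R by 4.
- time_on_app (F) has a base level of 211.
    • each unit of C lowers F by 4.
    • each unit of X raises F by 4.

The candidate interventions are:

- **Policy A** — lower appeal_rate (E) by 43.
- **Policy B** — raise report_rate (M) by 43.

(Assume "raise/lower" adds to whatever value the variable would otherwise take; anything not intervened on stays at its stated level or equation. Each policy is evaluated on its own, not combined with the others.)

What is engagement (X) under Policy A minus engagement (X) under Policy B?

Policy A (E − 43):
  E = 144 − 43 = 101
  M = 71
  C = 264 − 4·101 + 71 = -69
  X = 152 − 3·71 − 3·(-69) = 146
Policy B (M + 43):
  E = 144
  M = 71 + 43 = 114
  C = 264 − 4·144 + 114 = -198
  X = 152 − 3·114 − 3·(-198) = 404
X: 146 − 404 = -258

-258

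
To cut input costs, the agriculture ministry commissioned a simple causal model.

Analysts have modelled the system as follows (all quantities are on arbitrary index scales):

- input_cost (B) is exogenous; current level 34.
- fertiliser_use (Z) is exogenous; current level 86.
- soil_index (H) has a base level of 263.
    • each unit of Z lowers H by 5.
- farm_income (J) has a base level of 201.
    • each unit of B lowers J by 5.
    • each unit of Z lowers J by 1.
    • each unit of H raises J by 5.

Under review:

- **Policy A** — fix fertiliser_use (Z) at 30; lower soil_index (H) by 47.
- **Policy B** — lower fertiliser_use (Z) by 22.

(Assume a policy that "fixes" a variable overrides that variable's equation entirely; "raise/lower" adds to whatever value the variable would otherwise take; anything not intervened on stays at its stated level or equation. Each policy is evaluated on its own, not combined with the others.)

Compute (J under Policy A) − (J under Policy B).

Policy A (Z := 30, H − 47):
  B = 34
  Z = 30
  H = 263 − 5·30 (−47 from intervention) = 66
  J = 201 − 5·34 − 30 + 5·66 = 331
Policy B (Z − 22):
  B = 34
  Z = 86 − 22 = 64
  H = 263 − 5·64 = -57
  J = 201 − 5·34 − 64 + 5·(-57) = -318
J: 331 − (-318) = 649

649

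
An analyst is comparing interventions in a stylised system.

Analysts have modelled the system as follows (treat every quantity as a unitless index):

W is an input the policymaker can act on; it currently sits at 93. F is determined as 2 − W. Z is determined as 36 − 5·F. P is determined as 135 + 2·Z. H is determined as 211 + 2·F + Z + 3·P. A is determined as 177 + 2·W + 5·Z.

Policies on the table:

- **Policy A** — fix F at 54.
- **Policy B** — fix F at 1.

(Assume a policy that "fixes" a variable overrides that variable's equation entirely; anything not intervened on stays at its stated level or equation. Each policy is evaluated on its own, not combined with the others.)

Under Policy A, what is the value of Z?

-234

Policy A (F := 54):
  W = 93
  F = 54
  Z = 36 − 5·54 = -234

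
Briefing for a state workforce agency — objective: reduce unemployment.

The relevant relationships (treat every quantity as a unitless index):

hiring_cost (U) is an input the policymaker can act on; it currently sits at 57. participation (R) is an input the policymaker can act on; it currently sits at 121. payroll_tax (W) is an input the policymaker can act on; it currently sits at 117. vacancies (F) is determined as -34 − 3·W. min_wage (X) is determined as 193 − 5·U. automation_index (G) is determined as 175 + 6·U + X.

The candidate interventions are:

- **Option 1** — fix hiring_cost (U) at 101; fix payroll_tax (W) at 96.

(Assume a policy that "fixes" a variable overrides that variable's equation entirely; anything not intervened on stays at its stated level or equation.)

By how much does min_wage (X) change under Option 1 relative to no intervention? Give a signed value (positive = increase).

Baseline:
  U = 57
  X = 193 − 5·57 = -92
Option 1 (U := 101, W := 96):
  U = 101
  X = 193 − 5·101 = -312
Change in X: -312 − (-92) = -220

-220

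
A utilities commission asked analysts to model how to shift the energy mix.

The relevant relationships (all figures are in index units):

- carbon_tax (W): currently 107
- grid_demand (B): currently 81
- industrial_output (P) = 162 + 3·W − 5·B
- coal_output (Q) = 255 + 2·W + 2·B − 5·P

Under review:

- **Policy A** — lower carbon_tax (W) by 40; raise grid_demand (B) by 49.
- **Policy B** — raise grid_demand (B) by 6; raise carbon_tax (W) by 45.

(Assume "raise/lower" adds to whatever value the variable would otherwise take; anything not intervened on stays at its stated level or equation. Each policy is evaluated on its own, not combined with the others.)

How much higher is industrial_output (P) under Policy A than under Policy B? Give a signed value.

Policy A (W − 40, B + 49):
  W = 107 − 40 = 67
  B = 81 + 49 = 130
  P = 162 + 3·67 − 5·130 = -287
Policy B (B + 6, W + 45):
  W = 107 + 45 = 152
  B = 81 + 6 = 87
  P = 162 + 3·152 − 5·87 = 183
P: -287 − 183 = -470

-470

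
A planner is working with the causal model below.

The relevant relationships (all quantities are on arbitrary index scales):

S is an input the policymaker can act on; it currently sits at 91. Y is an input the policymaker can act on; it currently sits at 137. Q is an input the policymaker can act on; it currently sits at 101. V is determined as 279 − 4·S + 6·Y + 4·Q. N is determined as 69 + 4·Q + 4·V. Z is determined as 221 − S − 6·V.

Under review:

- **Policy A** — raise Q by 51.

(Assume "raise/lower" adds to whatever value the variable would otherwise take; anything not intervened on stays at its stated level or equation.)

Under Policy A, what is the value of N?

6057

Policy A (Q + 51):
  S = 91
  Y = 137
  Q = 101 + 51 = 152
  V = 279 − 4·91 + 6·137 + 4·152 = 1345
  N = 69 + 4·152 + 4·1345 = 6057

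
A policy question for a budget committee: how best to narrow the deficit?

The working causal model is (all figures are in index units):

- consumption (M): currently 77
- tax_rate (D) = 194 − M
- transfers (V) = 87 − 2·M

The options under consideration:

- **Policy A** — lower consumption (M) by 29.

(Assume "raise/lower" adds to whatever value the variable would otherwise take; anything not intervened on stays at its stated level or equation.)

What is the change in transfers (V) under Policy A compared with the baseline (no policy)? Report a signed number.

Baseline:
  M = 77
  V = 87 − 2·77 = -67
Policy A (M − 29):
  M = 77 − 29 = 48
  V = 87 − 2·48 = -9
Change in V: -9 − (-67) = 58

58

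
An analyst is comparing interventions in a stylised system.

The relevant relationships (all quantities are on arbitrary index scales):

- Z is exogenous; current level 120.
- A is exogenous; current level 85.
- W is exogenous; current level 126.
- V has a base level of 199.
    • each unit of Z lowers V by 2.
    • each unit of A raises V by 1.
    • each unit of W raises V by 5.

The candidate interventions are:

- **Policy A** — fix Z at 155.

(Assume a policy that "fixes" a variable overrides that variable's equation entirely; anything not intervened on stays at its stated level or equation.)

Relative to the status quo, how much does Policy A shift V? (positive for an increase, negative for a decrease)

Baseline:
  Z = 120
  A = 85
  W = 126
  V = 199 − 2·120 + 85 + 5·126 = 674
Policy A (Z := 155):
  Z = 155
  A = 85
  W = 126
  V = 199 − 2·155 + 85 + 5·126 = 604
Change in V: 604 − 674 = -70

-70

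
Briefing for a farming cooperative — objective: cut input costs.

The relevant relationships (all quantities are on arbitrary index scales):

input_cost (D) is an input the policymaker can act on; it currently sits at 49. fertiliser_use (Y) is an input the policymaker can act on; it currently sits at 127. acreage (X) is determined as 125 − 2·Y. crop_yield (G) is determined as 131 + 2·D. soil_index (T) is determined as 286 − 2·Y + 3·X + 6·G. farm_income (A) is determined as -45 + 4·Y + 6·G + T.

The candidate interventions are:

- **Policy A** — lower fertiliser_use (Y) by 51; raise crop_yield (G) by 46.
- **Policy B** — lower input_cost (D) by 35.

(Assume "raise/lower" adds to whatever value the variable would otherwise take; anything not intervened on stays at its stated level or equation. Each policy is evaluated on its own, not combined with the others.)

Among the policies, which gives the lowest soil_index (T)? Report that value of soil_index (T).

599

Policy A (Y − 51, G + 46):
  D = 49
  Y = 127 − 51 = 76
  X = 125 − 2·76 = -27
  G = 131 + 2·49 (+46 from intervention) = 275
  T = 286 − 2·76 + 3·(-27) + 6·275 = 1703
Policy B (D − 35):
  D = 49 − 35 = 14
  Y = 127
  X = 125 − 2·127 = -129
  G = 131 + 2·14 = 159
  T = 286 − 2·127 + 3·(-129) + 6·159 = 599
Comparing — Policy A: T=1703, Policy B: T=599. Lowest is 599 (Policy B).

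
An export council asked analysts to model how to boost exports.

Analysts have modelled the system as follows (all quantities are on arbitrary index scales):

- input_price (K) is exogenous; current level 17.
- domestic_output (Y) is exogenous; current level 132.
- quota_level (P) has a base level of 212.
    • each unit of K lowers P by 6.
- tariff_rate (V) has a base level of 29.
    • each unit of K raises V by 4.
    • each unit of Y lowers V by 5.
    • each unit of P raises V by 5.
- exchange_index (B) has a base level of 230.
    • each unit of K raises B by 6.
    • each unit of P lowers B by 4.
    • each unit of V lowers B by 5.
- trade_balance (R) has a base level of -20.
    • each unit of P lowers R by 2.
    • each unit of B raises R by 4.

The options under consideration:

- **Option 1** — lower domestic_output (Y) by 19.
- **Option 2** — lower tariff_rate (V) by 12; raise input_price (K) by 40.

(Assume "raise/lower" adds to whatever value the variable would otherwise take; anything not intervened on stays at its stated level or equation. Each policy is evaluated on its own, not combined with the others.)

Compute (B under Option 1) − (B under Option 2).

-6935

Option 1 (Y − 19):
  K = 17
  Y = 132 − 19 = 113
  P = 212 − 6·17 = 110
  V = 29 + 4·17 − 5·113 + 5·110 = 82
  B = 230 + 6·17 − 4·110 − 5·82 = -518
Option 2 (V − 12, K + 40):
  K = 17 + 40 = 57
  Y = 132
  P = 212 − 6·57 = -130
  V = 29 + 4·57 − 5·132 + 5·(-130) (−12 from intervention) = -1065
  B = 230 + 6·57 − 4·(-130) − 5·(-1065) = 6417
B: -518 − 6417 = -6935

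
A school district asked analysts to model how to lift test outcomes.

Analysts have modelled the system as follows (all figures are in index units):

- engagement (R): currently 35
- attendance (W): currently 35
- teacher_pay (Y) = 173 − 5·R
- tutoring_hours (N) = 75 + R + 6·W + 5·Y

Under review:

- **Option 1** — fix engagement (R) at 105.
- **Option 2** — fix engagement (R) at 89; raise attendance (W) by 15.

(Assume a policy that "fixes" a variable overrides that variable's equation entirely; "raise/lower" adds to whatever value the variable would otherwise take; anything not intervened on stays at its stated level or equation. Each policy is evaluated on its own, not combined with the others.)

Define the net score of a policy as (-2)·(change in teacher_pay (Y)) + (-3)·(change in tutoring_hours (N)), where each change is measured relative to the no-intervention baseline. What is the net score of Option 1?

5740

Baseline:
  R = 35
  W = 35
  Y = 173 − 5·35 = -2
  N = 75 + 35 + 6·35 + 5·(-2) = 310
Option 1 (R := 105):
  R = 105
  W = 35
  Y = 173 − 5·105 = -352
  N = 75 + 105 + 6·35 + 5·(-352) = -1370
ΔY = -352 − (-2) = -350; ΔN = -1370 − 310 = -1680
Score = (-2)·(-350) + (-3)·(-1680) = 5740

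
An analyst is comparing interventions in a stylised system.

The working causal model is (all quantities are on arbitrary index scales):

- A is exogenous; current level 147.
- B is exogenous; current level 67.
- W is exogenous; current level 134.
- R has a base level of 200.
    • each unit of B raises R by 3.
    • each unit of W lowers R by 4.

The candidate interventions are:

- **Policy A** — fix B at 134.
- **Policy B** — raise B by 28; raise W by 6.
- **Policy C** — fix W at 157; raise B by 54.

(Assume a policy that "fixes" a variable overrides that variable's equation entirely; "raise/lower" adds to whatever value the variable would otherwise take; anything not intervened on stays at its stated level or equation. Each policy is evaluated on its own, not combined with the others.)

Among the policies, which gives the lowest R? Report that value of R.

Policy A (B := 134):
  B = 134
  W = 134
  R = 200 + 3·134 − 4·134 = 66
Policy B (B + 28, W + 6):
  B = 67 + 28 = 95
  W = 134 + 6 = 140
  R = 200 + 3·95 − 4·140 = -75
Policy C (W := 157, B + 54):
  B = 67 + 54 = 121
  W = 157
  R = 200 + 3·121 − 4·157 = -65
Comparing — Policy A: R=66, Policy B: R=-75, Policy C: R=-65. Lowest is -75 (Policy B).

-75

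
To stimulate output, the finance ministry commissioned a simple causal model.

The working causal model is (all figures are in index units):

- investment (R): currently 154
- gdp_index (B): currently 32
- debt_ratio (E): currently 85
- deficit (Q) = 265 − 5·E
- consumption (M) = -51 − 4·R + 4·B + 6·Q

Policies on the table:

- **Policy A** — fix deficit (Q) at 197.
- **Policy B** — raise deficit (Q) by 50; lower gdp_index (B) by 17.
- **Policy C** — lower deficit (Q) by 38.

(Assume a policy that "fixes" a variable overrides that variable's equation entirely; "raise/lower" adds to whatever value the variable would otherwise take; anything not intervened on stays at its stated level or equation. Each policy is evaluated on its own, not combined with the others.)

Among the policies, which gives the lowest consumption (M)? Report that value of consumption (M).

-1727

Policy A (Q := 197):
  R = 154
  B = 32
  E = 85
  Q = 197
  M = -51 − 4·154 + 4·32 + 6·197 = 643
Policy B (Q + 50, B − 17):
  R = 154
  B = 32 − 17 = 15
  E = 85
  Q = 265 − 5·85 (+50 from intervention) = -110
  M = -51 − 4·154 + 4·15 + 6·(-110) = -1267
Policy C (Q − 38):
  R = 154
  B = 32
  E = 85
  Q = 265 − 5·85 (−38 from intervention) = -198
  M = -51 − 4·154 + 4·32 + 6·(-198) = -1727
Comparing — Policy A: M=643, Policy B: M=-1267, Policy C: M=-1727. Lowest is -1727 (Policy C).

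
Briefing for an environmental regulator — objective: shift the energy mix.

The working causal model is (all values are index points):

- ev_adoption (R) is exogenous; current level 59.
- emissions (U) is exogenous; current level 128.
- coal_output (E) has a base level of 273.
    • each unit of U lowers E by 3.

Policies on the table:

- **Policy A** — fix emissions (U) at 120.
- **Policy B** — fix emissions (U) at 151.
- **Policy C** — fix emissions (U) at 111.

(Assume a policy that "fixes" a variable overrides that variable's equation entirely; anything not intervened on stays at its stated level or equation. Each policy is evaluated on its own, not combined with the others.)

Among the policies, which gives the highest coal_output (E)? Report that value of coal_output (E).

-60

Policy A (U := 120):
  U = 120
  E = 273 − 3·120 = -87
Policy B (U := 151):
  U = 151
  E = 273 − 3·151 = -180
Policy C (U := 111):
  U = 111
  E = 273 − 3·111 = -60
Comparing — Policy A: E=-87, Policy B: E=-180, Policy C: E=-60. Highest is -60 (Policy C).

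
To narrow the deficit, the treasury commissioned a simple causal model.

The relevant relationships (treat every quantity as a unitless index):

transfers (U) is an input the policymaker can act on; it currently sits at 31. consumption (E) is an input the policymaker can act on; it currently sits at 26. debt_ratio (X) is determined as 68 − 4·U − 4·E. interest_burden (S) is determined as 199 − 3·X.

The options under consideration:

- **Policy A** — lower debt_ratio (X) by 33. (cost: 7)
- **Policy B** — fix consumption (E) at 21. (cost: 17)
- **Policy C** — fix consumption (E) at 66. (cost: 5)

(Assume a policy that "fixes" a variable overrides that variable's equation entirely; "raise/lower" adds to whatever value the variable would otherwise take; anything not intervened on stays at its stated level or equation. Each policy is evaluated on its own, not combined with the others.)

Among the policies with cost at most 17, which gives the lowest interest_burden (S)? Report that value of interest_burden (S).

619

Policy A (X − 33):
  U = 31
  E = 26
  X = 68 − 4·31 − 4·26 (−33 from intervention) = -193
  S = 199 − 3·(-193) = 778
Policy B (E := 21):
  U = 31
  E = 21
  X = 68 − 4·31 − 4·21 = -140
  S = 199 − 3·(-140) = 619
Policy C (E := 66):
  U = 31
  E = 66
  X = 68 − 4·31 − 4·66 = -320
  S = 199 − 3·(-320) = 1159
Comparing — Policy A: S=778, Policy B: S=619, Policy C: S=1159. Lowest is 619 (Policy B).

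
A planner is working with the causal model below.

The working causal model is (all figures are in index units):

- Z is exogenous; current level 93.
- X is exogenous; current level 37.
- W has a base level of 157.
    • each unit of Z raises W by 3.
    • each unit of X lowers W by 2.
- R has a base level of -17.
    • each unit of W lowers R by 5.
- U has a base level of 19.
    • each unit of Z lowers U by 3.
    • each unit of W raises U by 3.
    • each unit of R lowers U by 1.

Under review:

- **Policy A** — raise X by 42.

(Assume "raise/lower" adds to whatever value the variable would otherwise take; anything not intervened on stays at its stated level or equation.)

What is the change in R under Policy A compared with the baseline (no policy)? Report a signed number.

Baseline:
  Z = 93
  X = 37
  W = 157 + 3·93 − 2·37 = 362
  R = -17 − 5·362 = -1827
Policy A (X + 42):
  Z = 93
  X = 37 + 42 = 79
  W = 157 + 3·93 − 2·79 = 278
  R = -17 − 5·278 = -1407
Change in R: -1407 − (-1827) = 420

420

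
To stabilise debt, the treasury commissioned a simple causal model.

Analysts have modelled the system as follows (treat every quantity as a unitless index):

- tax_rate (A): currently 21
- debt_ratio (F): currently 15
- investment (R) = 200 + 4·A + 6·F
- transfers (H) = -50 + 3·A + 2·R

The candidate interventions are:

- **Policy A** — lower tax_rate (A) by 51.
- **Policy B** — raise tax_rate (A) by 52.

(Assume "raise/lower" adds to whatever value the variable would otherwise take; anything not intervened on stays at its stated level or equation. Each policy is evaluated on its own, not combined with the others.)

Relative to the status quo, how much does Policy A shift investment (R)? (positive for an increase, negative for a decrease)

Baseline:
  A = 21
  F = 15
  R = 200 + 4·21 + 6·15 = 374
Policy A (A − 51):
  A = 21 − 51 = -30
  F = 15
  R = 200 + 4·(-30) + 6·15 = 170
Change in R: 170 − 374 = -204

-204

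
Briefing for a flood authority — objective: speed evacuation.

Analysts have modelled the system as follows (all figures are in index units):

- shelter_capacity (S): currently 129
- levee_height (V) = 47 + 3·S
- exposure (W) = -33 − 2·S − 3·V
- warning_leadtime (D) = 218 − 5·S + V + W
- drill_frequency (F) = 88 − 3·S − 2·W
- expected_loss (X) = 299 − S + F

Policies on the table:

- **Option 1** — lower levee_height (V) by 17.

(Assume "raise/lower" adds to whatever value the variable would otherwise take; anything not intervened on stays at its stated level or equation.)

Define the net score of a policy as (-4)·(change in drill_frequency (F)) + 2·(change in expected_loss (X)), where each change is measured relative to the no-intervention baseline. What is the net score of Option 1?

204

Baseline:
  S = 129
  V = 47 + 3·129 = 434
  W = -33 − 2·129 − 3·434 = -1593
  F = 88 − 3·129 − 2·(-1593) = 2887
  X = 299 − 129 + 2887 = 3057
Option 1 (V − 17):
  S = 129
  V = 47 + 3·129 (−17 from intervention) = 417
  W = -33 − 2·129 − 3·417 = -1542
  F = 88 − 3·129 − 2·(-1542) = 2785
  X = 299 − 129 + 2785 = 2955
ΔF = 2785 − 2887 = -102; ΔX = 2955 − 3057 = -102
Score = (-4)·(-102) + 2·(-102) = 204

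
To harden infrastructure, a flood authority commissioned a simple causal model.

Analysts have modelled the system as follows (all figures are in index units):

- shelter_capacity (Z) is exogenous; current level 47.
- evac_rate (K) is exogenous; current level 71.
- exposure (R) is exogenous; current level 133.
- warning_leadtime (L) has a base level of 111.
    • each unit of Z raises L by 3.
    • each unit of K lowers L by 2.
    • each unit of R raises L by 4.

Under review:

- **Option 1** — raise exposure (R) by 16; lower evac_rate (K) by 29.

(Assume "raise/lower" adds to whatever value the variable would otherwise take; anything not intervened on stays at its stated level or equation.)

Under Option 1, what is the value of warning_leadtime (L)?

Option 1 (R + 16, K − 29):
  Z = 47
  K = 71 − 29 = 42
  R = 133 + 16 = 149
  L = 111 + 3·47 − 2·42 + 4·149 = 764

764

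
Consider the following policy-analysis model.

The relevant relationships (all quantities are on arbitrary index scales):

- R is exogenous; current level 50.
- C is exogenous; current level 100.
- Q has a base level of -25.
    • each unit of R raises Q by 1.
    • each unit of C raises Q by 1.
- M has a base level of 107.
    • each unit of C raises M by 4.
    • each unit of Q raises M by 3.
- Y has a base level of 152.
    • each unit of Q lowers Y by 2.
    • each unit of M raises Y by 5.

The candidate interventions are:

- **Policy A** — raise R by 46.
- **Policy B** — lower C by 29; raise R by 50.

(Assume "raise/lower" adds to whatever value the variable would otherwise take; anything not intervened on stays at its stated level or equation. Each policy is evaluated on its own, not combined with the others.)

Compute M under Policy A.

Policy A (R + 46):
  R = 50 + 46 = 96
  C = 100
  Q = -25 + 96 + 100 = 171
  M = 107 + 4·100 + 3·171 = 1020

1020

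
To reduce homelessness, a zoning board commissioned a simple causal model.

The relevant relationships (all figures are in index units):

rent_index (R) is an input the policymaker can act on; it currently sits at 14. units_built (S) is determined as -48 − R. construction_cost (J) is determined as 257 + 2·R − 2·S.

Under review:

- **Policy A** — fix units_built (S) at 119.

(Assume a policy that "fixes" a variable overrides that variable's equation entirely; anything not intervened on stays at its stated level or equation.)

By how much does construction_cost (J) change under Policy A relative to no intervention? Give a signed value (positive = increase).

-362

Baseline:
  R = 14
  S = -48 − 14 = -62
  J = 257 + 2·14 − 2·(-62) = 409
Policy A (S := 119):
  R = 14
  S = 119
  J = 257 + 2·14 − 2·119 = 47
Change in J: 47 − 409 = -362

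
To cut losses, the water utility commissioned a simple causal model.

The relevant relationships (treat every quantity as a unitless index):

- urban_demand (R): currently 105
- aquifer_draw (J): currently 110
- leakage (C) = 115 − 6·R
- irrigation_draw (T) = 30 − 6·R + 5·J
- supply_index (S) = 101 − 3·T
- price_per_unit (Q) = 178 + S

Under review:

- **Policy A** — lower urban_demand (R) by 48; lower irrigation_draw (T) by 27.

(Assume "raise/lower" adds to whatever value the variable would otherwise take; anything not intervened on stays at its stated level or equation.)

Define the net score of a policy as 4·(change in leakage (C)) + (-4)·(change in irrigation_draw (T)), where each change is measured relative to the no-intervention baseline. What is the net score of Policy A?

108

Baseline:
  R = 105
  J = 110
  C = 115 − 6·105 = -515
  T = 30 − 6·105 + 5·110 = -50
Policy A (R − 48, T − 27):
  R = 105 − 48 = 57
  J = 110
  C = 115 − 6·57 = -227
  T = 30 − 6·57 + 5·110 (−27 from intervention) = 211
ΔC = -227 − (-515) = 288; ΔT = 211 − (-50) = 261
Score = 4·288 + (-4)·261 = 108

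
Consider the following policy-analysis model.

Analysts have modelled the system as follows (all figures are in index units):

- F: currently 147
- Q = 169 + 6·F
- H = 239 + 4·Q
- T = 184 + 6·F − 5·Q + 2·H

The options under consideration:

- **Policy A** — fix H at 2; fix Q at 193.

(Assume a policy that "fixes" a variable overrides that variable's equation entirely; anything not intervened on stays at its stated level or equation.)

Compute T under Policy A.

105

Policy A (H := 2, Q := 193):
  F = 147
  Q = 193
  H = 2
  T = 184 + 6·147 − 5·193 + 2·2 = 105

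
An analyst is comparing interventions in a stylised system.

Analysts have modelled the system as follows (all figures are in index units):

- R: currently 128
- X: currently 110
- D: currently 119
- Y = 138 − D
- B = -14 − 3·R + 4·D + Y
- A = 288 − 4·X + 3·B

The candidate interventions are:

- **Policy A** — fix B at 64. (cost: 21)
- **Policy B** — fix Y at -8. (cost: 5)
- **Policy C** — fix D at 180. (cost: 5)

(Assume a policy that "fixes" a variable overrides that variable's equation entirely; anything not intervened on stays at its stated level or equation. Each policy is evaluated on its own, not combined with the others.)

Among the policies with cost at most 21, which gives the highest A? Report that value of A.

Policy A (B := 64):
  R = 128
  X = 110
  D = 119
  Y = 138 − 119 = 19
  B = 64
  A = 288 − 4·110 + 3·64 = 40
Policy B (Y := -8):
  R = 128
  X = 110
  D = 119
  Y = -8
  B = -14 − 3·128 + 4·119 + (-8) = 70
  A = 288 − 4·110 + 3·70 = 58
Policy C (D := 180):
  R = 128
  X = 110
  D = 180
  Y = 138 − 180 = -42
  B = -14 − 3·128 + 4·180 + (-42) = 280
  A = 288 − 4·110 + 3·280 = 688
Comparing — Policy A: A=40, Policy B: A=58, Policy C: A=688. Highest is 688 (Policy C).

688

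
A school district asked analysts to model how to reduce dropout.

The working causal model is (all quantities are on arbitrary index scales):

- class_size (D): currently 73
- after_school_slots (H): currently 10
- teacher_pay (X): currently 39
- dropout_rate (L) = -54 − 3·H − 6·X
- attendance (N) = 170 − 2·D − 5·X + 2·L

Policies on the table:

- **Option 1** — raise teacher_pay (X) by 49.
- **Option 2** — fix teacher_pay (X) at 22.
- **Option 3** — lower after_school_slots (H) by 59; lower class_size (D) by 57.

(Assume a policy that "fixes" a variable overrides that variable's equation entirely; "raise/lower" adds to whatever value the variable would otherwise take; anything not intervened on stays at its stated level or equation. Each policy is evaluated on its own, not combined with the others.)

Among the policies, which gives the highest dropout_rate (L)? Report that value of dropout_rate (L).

-141

Option 1 (X + 49):
  H = 10
  X = 39 + 49 = 88
  L = -54 − 3·10 − 6·88 = -612
Option 2 (X := 22):
  H = 10
  X = 22
  L = -54 − 3·10 − 6·22 = -216
Option 3 (H − 59, D − 57):
  H = 10 − 59 = -49
  X = 39
  L = -54 − 3·(-49) − 6·39 = -141
Comparing — Option 1: L=-612, Option 2: L=-216, Option 3: L=-141. Highest is -141 (Option 3).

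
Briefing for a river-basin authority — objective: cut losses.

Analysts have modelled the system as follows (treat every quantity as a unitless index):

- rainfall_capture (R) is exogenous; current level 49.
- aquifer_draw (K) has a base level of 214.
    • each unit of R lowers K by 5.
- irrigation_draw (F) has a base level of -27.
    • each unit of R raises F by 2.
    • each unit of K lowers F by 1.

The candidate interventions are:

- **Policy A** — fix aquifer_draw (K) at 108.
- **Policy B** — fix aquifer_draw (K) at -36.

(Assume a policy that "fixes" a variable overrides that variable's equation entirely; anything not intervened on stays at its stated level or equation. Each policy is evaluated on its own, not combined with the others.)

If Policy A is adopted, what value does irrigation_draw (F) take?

-37

Policy A (K := 108):
  R = 49
  K = 108
  F = -27 + 2·49 − 108 = -37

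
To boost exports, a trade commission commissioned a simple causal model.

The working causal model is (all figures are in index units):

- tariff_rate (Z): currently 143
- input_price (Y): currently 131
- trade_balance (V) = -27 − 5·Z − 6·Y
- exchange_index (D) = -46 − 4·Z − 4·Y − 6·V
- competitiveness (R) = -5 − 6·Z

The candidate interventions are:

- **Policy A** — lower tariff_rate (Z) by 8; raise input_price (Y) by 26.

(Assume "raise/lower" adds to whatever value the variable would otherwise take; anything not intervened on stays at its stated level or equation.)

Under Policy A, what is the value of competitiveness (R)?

Policy A (Z − 8, Y + 26):
  Z = 143 − 8 = 135
  R = -5 − 6·135 = -815

-815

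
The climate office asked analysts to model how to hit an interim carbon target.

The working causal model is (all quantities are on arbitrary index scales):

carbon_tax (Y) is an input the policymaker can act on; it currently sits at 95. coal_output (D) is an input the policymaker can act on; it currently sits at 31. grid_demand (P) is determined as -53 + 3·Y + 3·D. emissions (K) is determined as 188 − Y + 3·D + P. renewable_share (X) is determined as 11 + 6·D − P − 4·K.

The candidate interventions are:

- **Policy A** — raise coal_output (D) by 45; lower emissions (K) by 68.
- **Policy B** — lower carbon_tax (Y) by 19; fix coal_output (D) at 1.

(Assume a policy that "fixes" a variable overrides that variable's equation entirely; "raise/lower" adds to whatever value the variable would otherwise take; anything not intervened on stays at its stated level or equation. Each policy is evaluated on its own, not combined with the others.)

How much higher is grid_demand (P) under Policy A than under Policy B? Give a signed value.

282

Policy A (D + 45, K − 68):
  Y = 95
  D = 31 + 45 = 76
  P = -53 + 3·95 + 3·76 = 460
Policy B (Y − 19, D := 1):
  Y = 95 − 19 = 76
  D = 1
  P = -53 + 3·76 + 3·1 = 178
P: 460 − 178 = 282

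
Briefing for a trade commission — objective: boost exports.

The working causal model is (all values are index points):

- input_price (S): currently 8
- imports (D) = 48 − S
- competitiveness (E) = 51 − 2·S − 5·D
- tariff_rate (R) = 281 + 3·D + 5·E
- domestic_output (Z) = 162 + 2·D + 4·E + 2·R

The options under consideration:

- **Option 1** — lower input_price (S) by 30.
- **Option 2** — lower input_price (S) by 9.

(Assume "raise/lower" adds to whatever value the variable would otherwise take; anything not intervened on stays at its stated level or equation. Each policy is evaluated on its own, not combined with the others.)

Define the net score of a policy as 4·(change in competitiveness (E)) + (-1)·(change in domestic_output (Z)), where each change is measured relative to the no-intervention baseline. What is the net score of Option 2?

Baseline:
  S = 8
  D = 48 − 8 = 40
  E = 51 − 2·8 − 5·40 = -165
  R = 281 + 3·40 + 5·(-165) = -424
  Z = 162 + 2·40 + 4·(-165) + 2·(-424) = -1266
Option 2 (S − 9):
  S = 8 − 9 = -1
  D = 48 − (-1) = 49
  E = 51 − 2·(-1) − 5·49 = -192
  R = 281 + 3·49 + 5·(-192) = -532
  Z = 162 + 2·49 + 4·(-192) + 2·(-532) = -1572
ΔE = -192 − (-165) = -27; ΔZ = -1572 − (-1266) = -306
Score = 4·(-27) + (-1)·(-306) = 198

198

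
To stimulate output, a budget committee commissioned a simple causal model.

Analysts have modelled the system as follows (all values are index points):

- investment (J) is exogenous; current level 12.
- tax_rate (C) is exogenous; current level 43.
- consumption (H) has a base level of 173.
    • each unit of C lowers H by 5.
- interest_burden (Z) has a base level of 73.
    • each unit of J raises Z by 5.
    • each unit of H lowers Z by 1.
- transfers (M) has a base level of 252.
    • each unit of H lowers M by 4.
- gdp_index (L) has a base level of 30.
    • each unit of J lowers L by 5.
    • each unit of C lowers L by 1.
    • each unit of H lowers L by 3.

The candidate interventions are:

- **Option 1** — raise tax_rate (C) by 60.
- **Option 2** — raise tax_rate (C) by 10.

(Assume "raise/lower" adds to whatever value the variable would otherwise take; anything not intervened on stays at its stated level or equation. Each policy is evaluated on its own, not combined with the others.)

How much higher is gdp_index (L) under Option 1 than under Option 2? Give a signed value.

700

Option 1 (C + 60):
  J = 12
  C = 43 + 60 = 103
  H = 173 − 5·103 = -342
  L = 30 − 5·12 − 103 − 3·(-342) = 893
Option 2 (C + 10):
  J = 12
  C = 43 + 10 = 53
  H = 173 − 5·53 = -92
  L = 30 − 5·12 − 53 − 3·(-92) = 193
L: 893 − 193 = 700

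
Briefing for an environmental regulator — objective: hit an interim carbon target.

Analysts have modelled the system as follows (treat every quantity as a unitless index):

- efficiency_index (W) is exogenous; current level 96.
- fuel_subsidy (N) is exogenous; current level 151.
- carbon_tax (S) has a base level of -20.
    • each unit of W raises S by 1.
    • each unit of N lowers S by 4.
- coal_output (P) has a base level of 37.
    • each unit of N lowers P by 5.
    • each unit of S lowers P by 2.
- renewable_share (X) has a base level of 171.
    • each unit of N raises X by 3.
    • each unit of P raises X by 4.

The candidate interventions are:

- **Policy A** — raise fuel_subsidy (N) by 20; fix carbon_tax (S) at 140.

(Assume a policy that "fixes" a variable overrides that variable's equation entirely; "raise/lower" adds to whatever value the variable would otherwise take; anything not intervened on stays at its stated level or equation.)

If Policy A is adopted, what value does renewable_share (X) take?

Policy A (N + 20, S := 140):
  W = 96
  N = 151 + 20 = 171
  S = 140
  P = 37 − 5·171 − 2·140 = -1098
  X = 171 + 3·171 + 4·(-1098) = -3708

-3708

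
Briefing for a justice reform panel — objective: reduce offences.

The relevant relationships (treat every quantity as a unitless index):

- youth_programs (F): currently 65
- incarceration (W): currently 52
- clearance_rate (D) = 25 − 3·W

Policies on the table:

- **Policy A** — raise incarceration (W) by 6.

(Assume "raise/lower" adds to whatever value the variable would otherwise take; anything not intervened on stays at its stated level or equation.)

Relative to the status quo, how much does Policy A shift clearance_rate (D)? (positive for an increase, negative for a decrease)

-18

Baseline:
  W = 52
  D = 25 − 3·52 = -131
Policy A (W + 6):
  W = 52 + 6 = 58
  D = 25 − 3·58 = -149
Change in D: -149 − (-131) = -18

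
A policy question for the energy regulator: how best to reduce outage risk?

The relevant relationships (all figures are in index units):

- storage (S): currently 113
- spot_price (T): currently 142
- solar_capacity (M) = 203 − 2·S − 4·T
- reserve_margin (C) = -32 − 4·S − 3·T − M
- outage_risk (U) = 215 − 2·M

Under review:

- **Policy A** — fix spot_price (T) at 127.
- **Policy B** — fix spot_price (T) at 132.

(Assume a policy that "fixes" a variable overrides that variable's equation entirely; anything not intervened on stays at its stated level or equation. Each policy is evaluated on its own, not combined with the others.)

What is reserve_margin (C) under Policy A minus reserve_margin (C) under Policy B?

Policy A (T := 127):
  S = 113
  T = 127
  M = 203 − 2·113 − 4·127 = -531
  C = -32 − 4·113 − 3·127 − (-531) = -334
Policy B (T := 132):
  S = 113
  T = 132
  M = 203 − 2·113 − 4·132 = -551
  C = -32 − 4·113 − 3·132 − (-551) = -329
C: -334 − (-329) = -5

-5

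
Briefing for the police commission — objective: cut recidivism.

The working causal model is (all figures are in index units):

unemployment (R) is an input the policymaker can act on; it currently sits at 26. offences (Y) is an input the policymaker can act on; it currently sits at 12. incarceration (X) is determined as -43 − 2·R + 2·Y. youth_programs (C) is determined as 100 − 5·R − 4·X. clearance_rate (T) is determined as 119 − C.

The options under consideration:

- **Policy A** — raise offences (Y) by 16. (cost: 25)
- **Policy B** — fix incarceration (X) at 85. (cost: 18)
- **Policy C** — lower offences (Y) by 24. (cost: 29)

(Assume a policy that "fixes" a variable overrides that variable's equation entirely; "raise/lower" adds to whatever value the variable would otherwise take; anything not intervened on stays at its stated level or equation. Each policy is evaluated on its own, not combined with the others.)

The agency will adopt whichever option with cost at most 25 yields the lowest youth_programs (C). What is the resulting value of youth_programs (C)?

Policy A (Y + 16):
  R = 26
  Y = 12 + 16 = 28
  X = -43 − 2·26 + 2·28 = -39
  C = 100 − 5·26 − 4·(-39) = 126
Policy B (X := 85):
  R = 26
  Y = 12
  X = 85
  C = 100 − 5·26 − 4·85 = -370
Comparing — Policy A: C=126, Policy B: C=-370. Lowest is -370 (Policy B).

-370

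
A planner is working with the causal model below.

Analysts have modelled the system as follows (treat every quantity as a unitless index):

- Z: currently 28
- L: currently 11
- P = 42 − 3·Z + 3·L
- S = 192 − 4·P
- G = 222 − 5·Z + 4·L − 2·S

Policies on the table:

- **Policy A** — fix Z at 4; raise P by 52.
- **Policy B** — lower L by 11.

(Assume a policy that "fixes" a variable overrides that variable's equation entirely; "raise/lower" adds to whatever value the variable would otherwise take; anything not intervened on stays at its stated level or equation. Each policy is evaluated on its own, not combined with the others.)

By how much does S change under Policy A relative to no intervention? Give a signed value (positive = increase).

-496

Baseline:
  Z = 28
  L = 11
  P = 42 − 3·28 + 3·11 = -9
  S = 192 − 4·(-9) = 228
Policy A (Z := 4, P + 52):
  Z = 4
  L = 11
  P = 42 − 3·4 + 3·11 (+52 from intervention) = 115
  S = 192 − 4·115 = -268
Change in S: -268 − 228 = -496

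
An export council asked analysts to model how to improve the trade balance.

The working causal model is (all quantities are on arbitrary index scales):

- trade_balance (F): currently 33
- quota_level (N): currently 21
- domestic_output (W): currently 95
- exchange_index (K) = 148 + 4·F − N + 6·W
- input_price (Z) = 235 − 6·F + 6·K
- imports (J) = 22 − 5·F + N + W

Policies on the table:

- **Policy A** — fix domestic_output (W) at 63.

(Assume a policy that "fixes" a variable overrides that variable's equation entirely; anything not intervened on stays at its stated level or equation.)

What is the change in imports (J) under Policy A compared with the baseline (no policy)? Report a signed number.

Baseline:
  F = 33
  N = 21
  W = 95
  J = 22 − 5·33 + 21 + 95 = -27
Policy A (W := 63):
  F = 33
  N = 21
  W = 63
  J = 22 − 5·33 + 21 + 63 = -59
Change in J: -59 − (-27) = -32

-32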